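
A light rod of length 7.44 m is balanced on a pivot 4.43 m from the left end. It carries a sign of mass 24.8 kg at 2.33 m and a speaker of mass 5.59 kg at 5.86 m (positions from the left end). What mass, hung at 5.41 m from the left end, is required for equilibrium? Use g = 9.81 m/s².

m ≈ 45 kg

Choose the pivot (at 4.43 m from the left end) as the axis so the support reaction has zero arm there.
Sign: 24.8 × 9.81 = 243.3 N down at 2.33 m → arm 2.1 m, τ = 243.3 × 2.1 = 510.9 N·m counterclockwise.
Speaker: 5.59 × 9.81 = 54.84 N down at 5.86 m → arm 1.43 m, τ = 54.84 × 1.43 = 78.42 N·m clockwise.
Net moment of known loads = 432.5 N·m counterclockwise.
An unknown mass m at 5.41 m has arm 0.98 m; its moment is m·g·0.98 clockwise.
Balancing moments: m × 9.81 × 0.98 = 432.5, giving m = 432.5 / (9.81 × 0.98) = 45 kg.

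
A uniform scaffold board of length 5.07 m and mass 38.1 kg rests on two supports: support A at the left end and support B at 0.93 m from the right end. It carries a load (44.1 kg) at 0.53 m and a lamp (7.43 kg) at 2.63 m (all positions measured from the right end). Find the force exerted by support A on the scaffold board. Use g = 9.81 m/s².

Sum moments about support B (its reaction then has zero moment arm).
Beam weight: 38.1 × 9.81 = 373.8 N down at 2.535 m → arm 1.605 m, τ = 373.8 × 1.605 = 599.9 N·m counterclockwise.
Load: 44.1 × 9.81 = 432.6 N down at 0.53 m → arm 0.4 m, τ = 432.6 × 0.4 = 173 N·m clockwise.
Lamp: 7.43 × 9.81 = 72.89 N down at 2.63 m → arm 1.7 m, τ = 72.89 × 1.7 = 123.9 N·m counterclockwise.
Net load moment about support B = 550.8 N·m counterclockwise.
Reaction R at support A is upward at 5.07 m, arm 4.14 m → moment R × 4.14 clockwise.
For rotational equilibrium, R × 4.14 = 550.8, so R = 133 N.

R_A ≈ 133 N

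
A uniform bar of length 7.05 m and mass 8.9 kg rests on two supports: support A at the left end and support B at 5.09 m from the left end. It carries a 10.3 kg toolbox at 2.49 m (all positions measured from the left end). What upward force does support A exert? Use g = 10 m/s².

R_A ≈ 80 N

About support B:
Beam weight: 8.9 × 10 = 89 N down at 3.525 m → arm 1.565 m, τ = 89 × 1.565 = 139.3 N·m counterclockwise.
Toolbox: 10.3 × 10 = 103 N down at 2.49 m → arm 2.6 m, τ = 103 × 2.6 = 267.8 N·m counterclockwise.
Net load moment about support B = 407.1 N·m counterclockwise.
Reaction R at support A is upward at 0 m, arm 5.09 m → moment R × 5.09 clockwise.
Setting net torque to zero: R × 5.09 = 407.1 → R = 80 N.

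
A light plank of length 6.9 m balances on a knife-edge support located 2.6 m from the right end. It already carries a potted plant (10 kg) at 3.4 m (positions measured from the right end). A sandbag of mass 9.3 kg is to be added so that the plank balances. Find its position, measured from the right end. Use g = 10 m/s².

About the knife-edge support (at 2.6 m from the right end):
Potted plant: 10 × 10 = 100 N down at 3.4 m → arm 0.8 m, τ = 100 × 0.8 = 80 N·m counterclockwise.
Net moment of existing loads = 80 N·m counterclockwise.
The sandbag weighs 9.3 × 10 = 93 N and must supply an equal clockwise moment, so its lever arm about the knife-edge support is 80 / 93 = 0.86 m.
That puts it at 2.6 − 0.86 = 1.74 m from the right end.

x ≈ 1.74 m from the right end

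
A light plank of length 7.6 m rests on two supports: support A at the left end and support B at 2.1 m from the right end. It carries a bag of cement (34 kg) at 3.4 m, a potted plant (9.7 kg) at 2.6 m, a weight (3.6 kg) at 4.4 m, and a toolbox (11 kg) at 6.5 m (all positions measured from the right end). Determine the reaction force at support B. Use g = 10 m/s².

R_B ≈ 391 N

Sum moments about support A (its reaction then has zero moment arm).
Bag of cement: 34 × 10 = 340 N down at 3.4 m → arm 4.2 m, τ = 340 × 4.2 = 1428 N·m clockwise.
Potted plant: 9.7 × 10 = 97 N down at 2.6 m → arm 5 m, τ = 97 × 5 = 485 N·m clockwise.
Weight: 3.6 × 10 = 36 N down at 4.4 m → arm 3.2 m, τ = 36 × 3.2 = 115.2 N·m clockwise.
Toolbox: 11 × 10 = 110 N down at 6.5 m → arm 1.1 m, τ = 110 × 1.1 = 121 N·m clockwise.
Net load moment about support A = 2149 N·m clockwise.
Reaction R at support B is upward at 2.1 m, arm 5.5 m → moment R × 5.5 counterclockwise.
Στ = 0 ⇒ R × 5.5 = 2149 ⇒ R = 391 N.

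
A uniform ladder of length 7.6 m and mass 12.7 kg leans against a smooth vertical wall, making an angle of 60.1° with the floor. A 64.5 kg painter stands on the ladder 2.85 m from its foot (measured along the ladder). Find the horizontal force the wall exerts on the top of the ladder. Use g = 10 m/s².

N_wall ≈ 176 N

Choose the foot of the ladder as the axis so the floor normal and friction both act there and drop out.
Ladder weight 12.7×10 = 127 N acts at 3.8 m along the ladder; its horizontal arm is 3.8·cos60.1° = 1.894 m → τ = 240.5 N·m clockwise.
Painter: 64.5×10 = 645 N at 2.85 m → arm 1.421 m → τ = 916.5 N·m clockwise.
Wall normal N acts horizontally at the top; its moment arm is the height L sinθ = 7.6·sin60.1° = 6.588 m, counterclockwise.
For rotational equilibrium, N × 6.588 = 1157, so N = 176 N.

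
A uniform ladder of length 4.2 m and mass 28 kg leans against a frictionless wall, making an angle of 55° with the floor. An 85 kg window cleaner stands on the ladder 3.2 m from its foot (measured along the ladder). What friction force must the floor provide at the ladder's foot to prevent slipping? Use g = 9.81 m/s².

Sum moments about the foot of the ladder (the floor normal and friction both act there and drop out).
Ladder weight 28×9.81 = 274.7 N acts at 2.1 m along the ladder; its horizontal arm is 2.1·cos55° = 1.205 m → τ = 331 N·m clockwise.
Window cleaner: 85×9.81 = 833.9 N at 3.2 m → arm 1.835 m → τ = 1530 N·m clockwise.
Wall normal N acts horizontally at the top; its moment arm is the height L sinθ = 4.2·sin55° = 3.44 m, counterclockwise.
Στ = 0 ⇒ N × 3.44 = 1861 ⇒ N = 541 N.
ΣFx = 0: friction at the foot balances the wall's push, so f = N_wall = 541 N.

f ≈ 541 N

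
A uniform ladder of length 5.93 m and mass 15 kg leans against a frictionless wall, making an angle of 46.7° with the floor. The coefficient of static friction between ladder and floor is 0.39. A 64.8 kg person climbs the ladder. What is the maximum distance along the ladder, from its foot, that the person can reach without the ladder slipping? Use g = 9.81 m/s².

Take moments about the foot of the ladder.
Ladder weight 15×9.81 = 147.2 N acts at 2.965 m along the ladder; its horizontal arm is 2.965·cos46.7° = 2.033 m → τ = 299.3 N·m clockwise.
Person weight 64.8×9.81 = 635.7 N at distance d → arm d·cos46.7° → τ = 635.7·d·0.6858 clockwise.
Wall normal N at the top has arm L sinθ = 4.316 m counterclockwise, so Στ = 0 gives N·4.316 = 299.3 + 436·d.
ΣFy = 0 ⇒ N_floor = 782.9 N, so the maximum friction is μ_s·N_floor = 0.39×782.9 = 305.3 N. ΣFx = 0 ⇒ N_wall = f, so at the slipping point N = 305.3 N.
Substituting: 305.3×4.316 = 299.3 + 436·d ⇒ d = (1318 − 299.3) / 436 = 2.34 m.

d ≈ 2.34 m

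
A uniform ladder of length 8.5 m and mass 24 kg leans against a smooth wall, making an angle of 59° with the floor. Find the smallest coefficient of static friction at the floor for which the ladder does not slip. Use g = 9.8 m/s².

μ_min ≈ 0.3

Choose the foot of the ladder as the axis so the floor normal and friction both act there and drop out.
Ladder weight 24×9.8 = 235.2 N acts at 4.25 m along the ladder; its horizontal arm is 4.25·cos59° = 2.189 m → τ = 514.9 N·m clockwise.
Wall normal N acts horizontally at the top; its moment arm is the height L sinθ = 8.5·sin59° = 7.286 m, counterclockwise.
Setting net torque to zero: N × 7.286 = 514.9 → N = 70.67 N.
ΣFx = 0 ⇒ f = N_wall = 70.67 N. ΣFy = 0 ⇒ N_floor = 235.2 N.
μ_min = f / N_floor = 70.67 / 235.2 = 0.3.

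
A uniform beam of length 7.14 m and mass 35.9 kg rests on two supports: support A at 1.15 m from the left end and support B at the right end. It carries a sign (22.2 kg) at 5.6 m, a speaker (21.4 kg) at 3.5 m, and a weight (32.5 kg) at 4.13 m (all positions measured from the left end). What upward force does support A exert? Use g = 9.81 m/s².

Taking torques about support B:
Beam weight: 35.9 × 9.81 = 352.2 N down at 3.57 m → arm 3.57 m, τ = 352.2 × 3.57 = 1257 N·m counterclockwise.
Sign: 22.2 × 9.81 = 217.8 N down at 5.6 m → arm 1.54 m, τ = 217.8 × 1.54 = 335.4 N·m counterclockwise.
Speaker: 21.4 × 9.81 = 209.9 N down at 3.5 m → arm 3.64 m, τ = 209.9 × 3.64 = 764 N·m counterclockwise.
Weight: 32.5 × 9.81 = 318.8 N down at 4.13 m → arm 3.01 m, τ = 318.8 × 3.01 = 959.6 N·m counterclockwise.
Net load moment about support B = 3316 N·m counterclockwise.
Reaction R at support A is upward at 1.15 m, arm 5.99 m → moment R × 5.99 clockwise.
For rotational equilibrium, R × 5.99 = 3316, so R = 554 N.

R_A ≈ 554 N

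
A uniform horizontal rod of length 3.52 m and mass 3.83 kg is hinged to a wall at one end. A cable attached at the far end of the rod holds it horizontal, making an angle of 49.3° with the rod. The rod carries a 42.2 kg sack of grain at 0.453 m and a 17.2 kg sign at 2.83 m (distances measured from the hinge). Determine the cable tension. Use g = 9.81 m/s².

T ≈ 274 N

Choose the hinge as the axis so the unknown hinge reaction has zero arm there.
Beam weight: 3.83 × 9.81 = 37.57 N down at 1.76 m → arm 1.76 m, τ = 37.57 × 1.76 = 66.12 N·m clockwise.
Sack of grain: 42.2 × 9.81 = 414 N down at 0.453 m → arm 0.453 m, τ = 414 × 0.453 = 187.5 N·m clockwise.
Sign: 17.2 × 9.81 = 168.7 N down at 2.83 m → arm 2.83 m, τ = 168.7 × 2.83 = 477.4 N·m clockwise.
Total clockwise load moment = 731 N·m.
The cable tension T acts at 3.52 m; only its component perpendicular to the rod, T sinθ, produces torque. sin 49.3° = 0.7581.
For rotational equilibrium, T × 3.52 × 0.7581 = 731, so T = 731 / 2.669 = 274 N.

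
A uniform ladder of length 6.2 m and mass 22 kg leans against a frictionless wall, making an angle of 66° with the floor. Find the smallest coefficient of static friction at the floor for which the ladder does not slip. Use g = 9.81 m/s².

μ_min ≈ 0.223

Taking torques about the foot of the ladder:
Ladder weight 22×9.81 = 215.8 N acts at 3.1 m along the ladder; its horizontal arm is 3.1·cos66° = 1.261 m → τ = 272.1 N·m clockwise.
Wall normal N acts horizontally at the top; its moment arm is the height L sinθ = 6.2·sin66° = 5.664 m, counterclockwise.
Balancing moments: N × 5.664 = 272.1, giving N = 48.04 N.
ΣFx = 0 ⇒ f = N_wall = 48.04 N. ΣFy = 0 ⇒ N_floor = 215.8 N.
μ_min = f / N_floor = 48.04 / 215.8 = 0.223.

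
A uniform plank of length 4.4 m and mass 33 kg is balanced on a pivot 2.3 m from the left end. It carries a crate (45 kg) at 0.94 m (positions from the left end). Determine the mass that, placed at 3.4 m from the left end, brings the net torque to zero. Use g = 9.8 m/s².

About the pivot (at 2.3 m from the left end):
Beam weight: 33 × 9.8 = 323.4 N down at 2.2 m → arm 0.1 m, τ = 323.4 × 0.1 = 32.34 N·m counterclockwise.
Crate: 45 × 9.8 = 441 N down at 0.94 m → arm 1.36 m, τ = 441 × 1.36 = 599.8 N·m counterclockwise.
Net moment of known loads = 632.1 N·m counterclockwise.
An unknown mass m at 3.4 m has arm 1.1 m; its moment is m·g·1.1 clockwise.
Στ = 0 ⇒ m × 9.8 × 1.1 = 632.1 ⇒ m = 632.1 / (9.8 × 1.1) = 58.6 kg.

m ≈ 58.6 kg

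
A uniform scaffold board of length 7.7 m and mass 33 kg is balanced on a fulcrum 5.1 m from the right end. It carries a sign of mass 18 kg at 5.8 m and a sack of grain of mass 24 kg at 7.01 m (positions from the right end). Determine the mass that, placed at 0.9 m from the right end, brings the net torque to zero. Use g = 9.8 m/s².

m ≈ 4.09 kg

Sum moments about the fulcrum (at 5.1 m from the right end) (the support reaction has zero arm there).
Beam weight: 33 × 9.8 = 323.4 N down at 3.85 m → arm 1.25 m, τ = 323.4 × 1.25 = 404.2 N·m clockwise.
Sign: 18 × 9.8 = 176.4 N down at 5.8 m → arm 0.7 m, τ = 176.4 × 0.7 = 123.5 N·m counterclockwise.
Sack of grain: 24 × 9.8 = 235.2 N down at 7.01 m → arm 1.91 m, τ = 235.2 × 1.91 = 449.2 N·m counterclockwise.
Net moment of known loads = 168.5 N·m counterclockwise.
An unknown mass m at 0.9 m has arm 4.2 m; its moment is m·g·4.2 clockwise.
Setting net torque to zero: m × 9.8 × 4.2 = 168.5 → m = 168.5 / (9.8 × 4.2) = 4.09 kg.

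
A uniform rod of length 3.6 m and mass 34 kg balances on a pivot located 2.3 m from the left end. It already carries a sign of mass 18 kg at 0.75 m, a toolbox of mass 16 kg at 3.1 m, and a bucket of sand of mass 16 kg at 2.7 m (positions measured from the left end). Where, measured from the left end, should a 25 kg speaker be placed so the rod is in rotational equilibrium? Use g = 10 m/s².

Choose the pivot (at 2.3 m from the left end) as the axis so the support reaction has zero arm there.
Beam weight: 34 × 10 = 340 N down at 1.8 m → arm 0.5 m, τ = 340 × 0.5 = 170 N·m counterclockwise.
Sign: 18 × 10 = 180 N down at 0.75 m → arm 1.55 m, τ = 180 × 1.55 = 279 N·m counterclockwise.
Toolbox: 16 × 10 = 160 N down at 3.1 m → arm 0.8 m, τ = 160 × 0.8 = 128 N·m clockwise.
Bucket of sand: 16 × 10 = 160 N down at 2.7 m → arm 0.4 m, τ = 160 × 0.4 = 64 N·m clockwise.
Net moment of existing loads = 257 N·m counterclockwise.
The speaker weighs 25 × 10 = 250 N and must supply an equal clockwise moment, so its lever arm about the pivot is 257 / 250 = 1.03 m.
That puts it at 2.3 + 1.03 = 3.33 m from the left end.

x ≈ 3.33 m from the left end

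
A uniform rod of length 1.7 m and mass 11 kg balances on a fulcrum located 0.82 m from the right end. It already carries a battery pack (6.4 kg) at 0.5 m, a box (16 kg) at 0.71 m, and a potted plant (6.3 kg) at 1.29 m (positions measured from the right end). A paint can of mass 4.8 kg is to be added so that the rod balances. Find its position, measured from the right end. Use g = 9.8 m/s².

About the fulcrum (at 0.82 m from the right end):
Beam weight: 11 × 9.8 = 107.8 N down at 0.85 m → arm 0.03 m, τ = 107.8 × 0.03 = 3.234 N·m counterclockwise.
Battery pack: 6.4 × 9.8 = 62.72 N down at 0.5 m → arm 0.32 m, τ = 62.72 × 0.32 = 20.07 N·m clockwise.
Box: 16 × 9.8 = 156.8 N down at 0.71 m → arm 0.11 m, τ = 156.8 × 0.11 = 17.25 N·m clockwise.
Potted plant: 6.3 × 9.8 = 61.74 N down at 1.29 m → arm 0.47 m, τ = 61.74 × 0.47 = 29.02 N·m counterclockwise.
Net moment of existing loads = 5.066 N·m clockwise.
The paint can weighs 4.8 × 9.8 = 47.04 N and must supply an equal counterclockwise moment, so its lever arm about the fulcrum is 5.066 / 47.04 = 0.108 m.
That puts it at 0.82 + 0.108 = 0.928 m from the right end.

x ≈ 0.928 m from the right end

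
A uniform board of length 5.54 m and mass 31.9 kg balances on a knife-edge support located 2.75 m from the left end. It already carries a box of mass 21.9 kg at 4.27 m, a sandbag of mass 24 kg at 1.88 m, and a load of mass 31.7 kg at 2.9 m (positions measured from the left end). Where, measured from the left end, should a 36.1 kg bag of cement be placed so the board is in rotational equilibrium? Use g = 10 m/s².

x ≈ 2.26 m from the left end

Choose the knife-edge support (at 2.75 m from the left end) as the axis so the support reaction has zero arm there.
Beam weight: 31.9 × 10 = 319 N down at 2.77 m → arm 0.02 m, τ = 319 × 0.02 = 6.38 N·m clockwise.
Box: 21.9 × 10 = 219 N down at 4.27 m → arm 1.52 m, τ = 219 × 1.52 = 332.9 N·m clockwise.
Sandbag: 24 × 10 = 240 N down at 1.88 m → arm 0.87 m, τ = 240 × 0.87 = 208.8 N·m counterclockwise.
Load: 31.7 × 10 = 317 N down at 2.9 m → arm 0.15 m, τ = 317 × 0.15 = 47.55 N·m clockwise.
Net moment of existing loads = 178 N·m clockwise.
The bag of cement weighs 36.1 × 10 = 361 N and must supply an equal counterclockwise moment, so its lever arm about the knife-edge support is 178 / 361 = 0.493 m.
That puts it at 2.75 − 0.493 = 2.26 m from the left end.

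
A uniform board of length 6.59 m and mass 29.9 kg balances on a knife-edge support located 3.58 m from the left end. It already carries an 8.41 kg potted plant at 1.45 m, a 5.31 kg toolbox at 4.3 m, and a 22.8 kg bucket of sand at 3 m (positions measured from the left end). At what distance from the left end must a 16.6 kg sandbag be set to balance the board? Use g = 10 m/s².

x ≈ 5.74 m from the left end

About the knife-edge support (at 3.58 m from the left end):
Beam weight: 29.9 × 10 = 299 N down at 3.295 m → arm 0.285 m, τ = 299 × 0.285 = 85.21 N·m counterclockwise.
Potted plant: 8.41 × 10 = 84.1 N down at 1.45 m → arm 2.13 m, τ = 84.1 × 2.13 = 179.1 N·m counterclockwise.
Toolbox: 5.31 × 10 = 53.1 N down at 4.3 m → arm 0.72 m, τ = 53.1 × 0.72 = 38.23 N·m clockwise.
Bucket of sand: 22.8 × 10 = 228 N down at 3 m → arm 0.58 m, τ = 228 × 0.58 = 132.2 N·m counterclockwise.
Net moment of existing loads = 358.3 N·m counterclockwise.
The sandbag weighs 16.6 × 10 = 166 N and must supply an equal clockwise moment, so its lever arm about the knife-edge support is 358.3 / 166 = 2.16 m.
That puts it at 3.58 + 2.16 = 5.74 m from the left end.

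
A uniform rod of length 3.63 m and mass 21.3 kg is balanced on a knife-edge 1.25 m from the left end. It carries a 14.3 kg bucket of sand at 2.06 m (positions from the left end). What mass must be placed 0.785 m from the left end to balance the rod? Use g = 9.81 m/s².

Taking torques about the knife-edge (at 1.25 m from the left end):
Beam weight: 21.3 × 9.81 = 209 N down at 1.815 m → arm 0.565 m, τ = 209 × 0.565 = 118.1 N·m clockwise.
Bucket of sand: 14.3 × 9.81 = 140.3 N down at 2.06 m → arm 0.81 m, τ = 140.3 × 0.81 = 113.6 N·m clockwise.
Net moment of known loads = 231.7 N·m clockwise.
An unknown mass m at 0.785 m has arm 0.465 m; its moment is m·g·0.465 counterclockwise.
For rotational equilibrium, m × 9.81 × 0.465 = 231.7, so m = 231.7 / (9.81 × 0.465) = 50.8 kg.

m ≈ 50.8 kg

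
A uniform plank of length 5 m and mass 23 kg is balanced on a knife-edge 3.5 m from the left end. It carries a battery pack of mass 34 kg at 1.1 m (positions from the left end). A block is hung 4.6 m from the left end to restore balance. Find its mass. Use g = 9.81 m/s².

m ≈ 95.1 kg

Sum moments about the knife-edge (at 3.5 m from the left end) (the support reaction has zero arm there).
Beam weight: 23 × 9.81 = 225.6 N down at 2.5 m → arm 1 m, τ = 225.6 × 1 = 225.6 N·m counterclockwise.
Battery pack: 34 × 9.81 = 333.5 N down at 1.1 m → arm 2.4 m, τ = 333.5 × 2.4 = 800.4 N·m counterclockwise.
Net moment of known loads = 1026 N·m counterclockwise.
An unknown mass m at 4.6 m has arm 1.1 m; its moment is m·g·1.1 clockwise.
For rotational equilibrium, m × 9.81 × 1.1 = 1026, so m = 1026 / (9.81 × 1.1) = 95.1 kg.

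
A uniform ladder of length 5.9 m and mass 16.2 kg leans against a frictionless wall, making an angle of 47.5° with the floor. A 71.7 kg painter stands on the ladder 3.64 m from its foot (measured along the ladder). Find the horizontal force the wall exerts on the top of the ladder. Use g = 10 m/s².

Sum moments about the foot of the ladder (the floor normal and friction both act there and drop out).
Ladder weight 16.2×10 = 162 N acts at 2.95 m along the ladder; its horizontal arm is 2.95·cos47.5° = 1.993 m → τ = 322.9 N·m clockwise.
Painter: 71.7×10 = 717 N at 3.64 m → arm 2.459 m → τ = 1763 N·m clockwise.
Wall normal N acts horizontally at the top; its moment arm is the height L sinθ = 5.9·sin47.5° = 4.35 m, counterclockwise.
Στ = 0 ⇒ N × 4.35 = 2086 ⇒ N = 480 N.

N_wall ≈ 480 N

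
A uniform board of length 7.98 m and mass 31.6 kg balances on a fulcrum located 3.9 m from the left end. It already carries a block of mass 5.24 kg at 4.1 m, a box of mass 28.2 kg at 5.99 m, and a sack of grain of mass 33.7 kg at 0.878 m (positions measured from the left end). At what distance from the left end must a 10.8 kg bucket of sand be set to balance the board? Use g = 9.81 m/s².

Taking torques about the fulcrum (at 3.9 m from the left end):
Beam weight: 31.6 × 9.81 = 310 N down at 3.99 m → arm 0.09 m, τ = 310 × 0.09 = 27.9 N·m clockwise.
Block: 5.24 × 9.81 = 51.4 N down at 4.1 m → arm 0.2 m, τ = 51.4 × 0.2 = 10.28 N·m clockwise.
Box: 28.2 × 9.81 = 276.6 N down at 5.99 m → arm 2.09 m, τ = 276.6 × 2.09 = 578.1 N·m clockwise.
Sack of grain: 33.7 × 9.81 = 330.6 N down at 0.878 m → arm 3.022 m, τ = 330.6 × 3.022 = 999.1 N·m counterclockwise.
Net moment of existing loads = 382.8 N·m counterclockwise.
The bucket of sand weighs 10.8 × 9.81 = 105.9 N and must supply an equal clockwise moment, so its lever arm about the fulcrum is 382.8 / 105.9 = 3.61 m.
That puts it at 3.9 + 3.61 = 7.51 m from the left end.

x ≈ 7.51 m from the left end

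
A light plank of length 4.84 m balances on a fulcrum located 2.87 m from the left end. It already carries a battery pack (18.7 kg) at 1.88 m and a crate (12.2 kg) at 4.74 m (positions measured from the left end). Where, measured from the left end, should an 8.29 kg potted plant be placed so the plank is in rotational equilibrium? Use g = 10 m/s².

Take moments about the fulcrum (at 2.87 m from the left end).
Battery pack: 18.7 × 10 = 187 N down at 1.88 m → arm 0.99 m, τ = 187 × 0.99 = 185.1 N·m counterclockwise.
Crate: 12.2 × 10 = 122 N down at 4.74 m → arm 1.87 m, τ = 122 × 1.87 = 228.1 N·m clockwise.
Net moment of existing loads = 43 N·m clockwise.
The potted plant weighs 8.29 × 10 = 82.9 N and must supply an equal counterclockwise moment, so its lever arm about the fulcrum is 43 / 82.9 = 0.519 m.
That puts it at 2.87 − 0.519 = 2.35 m from the left end.

x ≈ 2.35 m from the left end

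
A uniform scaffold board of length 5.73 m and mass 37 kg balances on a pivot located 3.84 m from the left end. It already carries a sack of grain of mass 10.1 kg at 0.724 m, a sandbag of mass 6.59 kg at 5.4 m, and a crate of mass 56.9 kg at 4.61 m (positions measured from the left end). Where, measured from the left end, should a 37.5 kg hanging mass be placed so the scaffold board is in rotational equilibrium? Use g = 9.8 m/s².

x ≈ 4.2 m from the left end

About the pivot (at 3.84 m from the left end):
Beam weight: 37 × 9.8 = 362.6 N down at 2.865 m → arm 0.975 m, τ = 362.6 × 0.975 = 353.5 N·m counterclockwise.
Sack of grain: 10.1 × 9.8 = 98.98 N down at 0.724 m → arm 3.116 m, τ = 98.98 × 3.116 = 308.4 N·m counterclockwise.
Sandbag: 6.59 × 9.8 = 64.58 N down at 5.4 m → arm 1.56 m, τ = 64.58 × 1.56 = 100.7 N·m clockwise.
Crate: 56.9 × 9.8 = 557.6 N down at 4.61 m → arm 0.77 m, τ = 557.6 × 0.77 = 429.4 N·m clockwise.
Net moment of existing loads = 131.8 N·m counterclockwise.
The hanging mass weighs 37.5 × 9.8 = 367.5 N and must supply an equal clockwise moment, so its lever arm about the pivot is 131.8 / 367.5 = 0.359 m.
That puts it at 3.84 + 0.359 = 4.2 m from the left end.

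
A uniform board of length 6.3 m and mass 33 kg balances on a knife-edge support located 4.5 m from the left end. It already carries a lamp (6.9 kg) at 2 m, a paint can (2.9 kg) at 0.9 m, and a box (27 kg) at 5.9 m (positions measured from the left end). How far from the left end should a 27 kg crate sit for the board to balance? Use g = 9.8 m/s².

x ≈ 5.78 m from the left end

Take moments about the knife-edge support (at 4.5 m from the left end).
Beam weight: 33 × 9.8 = 323.4 N down at 3.15 m → arm 1.35 m, τ = 323.4 × 1.35 = 436.6 N·m counterclockwise.
Lamp: 6.9 × 9.8 = 67.62 N down at 2 m → arm 2.5 m, τ = 67.62 × 2.5 = 169.1 N·m counterclockwise.
Paint can: 2.9 × 9.8 = 28.42 N down at 0.9 m → arm 3.6 m, τ = 28.42 × 3.6 = 102.3 N·m counterclockwise.
Box: 27 × 9.8 = 264.6 N down at 5.9 m → arm 1.4 m, τ = 264.6 × 1.4 = 370.4 N·m clockwise.
Net moment of existing loads = 337.6 N·m counterclockwise.
The crate weighs 27 × 9.8 = 264.6 N and must supply an equal clockwise moment, so its lever arm about the knife-edge support is 337.6 / 264.6 = 1.28 m.
That puts it at 4.5 + 1.28 = 5.78 m from the left end.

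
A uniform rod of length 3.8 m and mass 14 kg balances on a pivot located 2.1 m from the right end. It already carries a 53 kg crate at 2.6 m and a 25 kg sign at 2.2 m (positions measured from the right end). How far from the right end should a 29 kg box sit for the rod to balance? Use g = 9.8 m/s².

x ≈ 1.2 m from the right end

Sum moments about the pivot (at 2.1 m from the right end) (the support reaction has zero arm there).
Beam weight: 14 × 9.8 = 137.2 N down at 1.9 m → arm 0.2 m, τ = 137.2 × 0.2 = 27.44 N·m clockwise.
Crate: 53 × 9.8 = 519.4 N down at 2.6 m → arm 0.5 m, τ = 519.4 × 0.5 = 259.7 N·m counterclockwise.
Sign: 25 × 9.8 = 245 N down at 2.2 m → arm 0.1 m, τ = 245 × 0.1 = 24.5 N·m counterclockwise.
Net moment of existing loads = 256.8 N·m counterclockwise.
The box weighs 29 × 9.8 = 284.2 N and must supply an equal clockwise moment, so its lever arm about the pivot is 256.8 / 284.2 = 0.904 m.
That puts it at 2.1 − 0.904 = 1.2 m from the right end.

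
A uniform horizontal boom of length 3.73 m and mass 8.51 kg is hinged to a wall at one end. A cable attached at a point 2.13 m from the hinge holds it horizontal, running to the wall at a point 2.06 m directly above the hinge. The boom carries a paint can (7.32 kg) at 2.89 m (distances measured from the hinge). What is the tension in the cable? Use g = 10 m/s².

Taking torques about the hinge:
Beam weight: 8.51 × 10 = 85.1 N down at 1.865 m → arm 1.865 m, τ = 85.1 × 1.865 = 158.7 N·m clockwise.
Paint can: 7.32 × 10 = 73.2 N down at 2.89 m → arm 2.89 m, τ = 73.2 × 2.89 = 211.5 N·m clockwise.
Total clockwise load moment = 370.2 N·m.
The cable tension T acts at 2.13 m; only its component perpendicular to the boom, T sinθ, produces torque. sinθ = h/√(h²+d²) = 2.06/√(2.06²+2.13²) = 0.6952.
For rotational equilibrium, T × 2.13 × 0.6952 = 370.2, so T = 370.2 / 1.481 = 250 N.

T ≈ 250 N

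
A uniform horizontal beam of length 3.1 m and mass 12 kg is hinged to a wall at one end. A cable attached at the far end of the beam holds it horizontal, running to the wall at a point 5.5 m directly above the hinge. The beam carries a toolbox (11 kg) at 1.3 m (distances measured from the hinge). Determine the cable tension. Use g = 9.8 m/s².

Taking torques about the hinge:
Beam weight: 12 × 9.8 = 117.6 N down at 1.55 m → arm 1.55 m, τ = 117.6 × 1.55 = 182.3 N·m clockwise.
Toolbox: 11 × 9.8 = 107.8 N down at 1.3 m → arm 1.3 m, τ = 107.8 × 1.3 = 140.1 N·m clockwise.
Total clockwise load moment = 322.4 N·m.
The cable tension T acts at 3.1 m; only its component perpendicular to the beam, T sinθ, produces torque. sinθ = h/√(h²+d²) = 5.5/√(5.5²+3.1²) = 0.8712.
Στ = 0 ⇒ T × 3.1 × 0.8712 = 322.4 ⇒ T = 322.4 / 2.701 = 119 N.

T ≈ 119 N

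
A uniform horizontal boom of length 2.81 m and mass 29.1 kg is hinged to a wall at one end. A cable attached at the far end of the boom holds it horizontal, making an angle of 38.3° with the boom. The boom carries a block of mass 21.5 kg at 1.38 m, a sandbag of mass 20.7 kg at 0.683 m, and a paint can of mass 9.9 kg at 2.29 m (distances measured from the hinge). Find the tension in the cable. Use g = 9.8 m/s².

Taking torques about the hinge:
Beam weight: 29.1 × 9.8 = 285.2 N down at 1.405 m → arm 1.405 m, τ = 285.2 × 1.405 = 400.7 N·m clockwise.
Block: 21.5 × 9.8 = 210.7 N down at 1.38 m → arm 1.38 m, τ = 210.7 × 1.38 = 290.8 N·m clockwise.
Sandbag: 20.7 × 9.8 = 202.9 N down at 0.683 m → arm 0.683 m, τ = 202.9 × 0.683 = 138.6 N·m clockwise.
Paint can: 9.9 × 9.8 = 97.02 N down at 2.29 m → arm 2.29 m, τ = 97.02 × 2.29 = 222.2 N·m clockwise.
Total clockwise load moment = 1052 N·m.
The cable tension T acts at 2.81 m; only its component perpendicular to the boom, T sinθ, produces torque. sin 38.3° = 0.6198.
Setting net torque to zero: T × 2.81 × 0.6198 = 1052 → T = 1052 / 1.742 = 604 N.

T ≈ 604 N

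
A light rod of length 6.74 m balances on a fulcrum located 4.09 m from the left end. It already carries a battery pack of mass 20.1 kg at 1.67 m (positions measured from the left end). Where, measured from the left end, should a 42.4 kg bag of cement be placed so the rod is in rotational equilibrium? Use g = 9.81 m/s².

x ≈ 5.24 m from the left end

Take moments about the fulcrum (at 4.09 m from the left end).
Battery pack: 20.1 × 9.81 = 197.2 N down at 1.67 m → arm 2.42 m, τ = 197.2 × 2.42 = 477.2 N·m counterclockwise.
Net moment of existing loads = 477.2 N·m counterclockwise.
The bag of cement weighs 42.4 × 9.81 = 415.9 N and must supply an equal clockwise moment, so its lever arm about the fulcrum is 477.2 / 415.9 = 1.15 m.
That puts it at 4.09 + 1.15 = 5.24 m from the left end.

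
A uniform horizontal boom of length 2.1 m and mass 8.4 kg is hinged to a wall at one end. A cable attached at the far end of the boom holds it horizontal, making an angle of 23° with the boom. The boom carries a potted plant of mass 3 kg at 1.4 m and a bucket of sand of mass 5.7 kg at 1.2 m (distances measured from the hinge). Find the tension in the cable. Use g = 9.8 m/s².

Choose the hinge as the axis so the unknown hinge reaction has zero arm there.
Beam weight: 8.4 × 9.8 = 82.32 N down at 1.05 m → arm 1.05 m, τ = 82.32 × 1.05 = 86.44 N·m clockwise.
Potted plant: 3 × 9.8 = 29.4 N down at 1.4 m → arm 1.4 m, τ = 29.4 × 1.4 = 41.16 N·m clockwise.
Bucket of sand: 5.7 × 9.8 = 55.86 N down at 1.2 m → arm 1.2 m, τ = 55.86 × 1.2 = 67.03 N·m clockwise.
Total clockwise load moment = 194.6 N·m.
The cable tension T acts at 2.1 m; only its component perpendicular to the boom, T sinθ, produces torque. sin 23° = 0.3907.
Balancing moments: T × 2.1 × 0.3907 = 194.6, giving T = 194.6 / 0.8205 = 237 N.

T ≈ 237 N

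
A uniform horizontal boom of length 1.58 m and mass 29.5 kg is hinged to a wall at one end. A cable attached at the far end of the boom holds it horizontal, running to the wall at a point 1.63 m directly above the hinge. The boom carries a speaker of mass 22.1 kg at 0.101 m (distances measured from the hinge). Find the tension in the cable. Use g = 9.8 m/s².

Taking torques about the hinge:
Beam weight: 29.5 × 9.8 = 289.1 N down at 0.79 m → arm 0.79 m, τ = 289.1 × 0.79 = 228.4 N·m clockwise.
Speaker: 22.1 × 9.8 = 216.6 N down at 0.101 m → arm 0.101 m, τ = 216.6 × 0.101 = 21.88 N·m clockwise.
Total clockwise load moment = 250.3 N·m.
The cable tension T acts at 1.58 m; only its component perpendicular to the boom, T sinθ, produces torque. sinθ = h/√(h²+d²) = 1.63/√(1.63²+1.58²) = 0.718.
For rotational equilibrium, T × 1.58 × 0.718 = 250.3, so T = 250.3 / 1.134 = 221 N.

T ≈ 221 N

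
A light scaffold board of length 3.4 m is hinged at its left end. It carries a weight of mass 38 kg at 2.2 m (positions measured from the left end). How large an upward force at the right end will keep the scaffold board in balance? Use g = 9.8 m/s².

About the left end:
Weight: 38 × 9.8 = 372.4 N down at 2.2 m → arm 2.2 m, τ = 372.4 × 2.2 = 819.3 N·m clockwise.
Net moment of the loads = 819.3 N·m clockwise.
The upward force F acts at the right end, arm 3.4 m, giving F × 3.4 counterclockwise.
For rotational equilibrium, F × 3.4 = 819.3, so F = 819.3 / 3.4 = 241 N.

F ≈ 241 N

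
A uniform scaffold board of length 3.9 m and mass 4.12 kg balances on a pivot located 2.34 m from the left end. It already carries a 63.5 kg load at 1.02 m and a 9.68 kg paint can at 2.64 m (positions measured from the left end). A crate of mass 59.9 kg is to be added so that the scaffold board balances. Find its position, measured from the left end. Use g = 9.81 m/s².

Taking torques about the pivot (at 2.34 m from the left end):
Beam weight: 4.12 × 9.81 = 40.42 N down at 1.95 m → arm 0.39 m, τ = 40.42 × 0.39 = 15.76 N·m counterclockwise.
Load: 63.5 × 9.81 = 622.9 N down at 1.02 m → arm 1.32 m, τ = 622.9 × 1.32 = 822.2 N·m counterclockwise.
Paint can: 9.68 × 9.81 = 94.96 N down at 2.64 m → arm 0.3 m, τ = 94.96 × 0.3 = 28.49 N·m clockwise.
Net moment of existing loads = 809.5 N·m counterclockwise.
The crate weighs 59.9 × 9.81 = 587.6 N and must supply an equal clockwise moment, so its lever arm about the pivot is 809.5 / 587.6 = 1.38 m.
That puts it at 2.34 + 1.38 = 3.72 m from the left end.

x ≈ 3.72 m from the left end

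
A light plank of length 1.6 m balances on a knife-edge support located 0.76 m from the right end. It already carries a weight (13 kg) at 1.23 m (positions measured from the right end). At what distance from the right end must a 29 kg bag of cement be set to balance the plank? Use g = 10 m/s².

Take moments about the knife-edge support (at 0.76 m from the right end).
Weight: 13 × 10 = 130 N down at 1.23 m → arm 0.47 m, τ = 130 × 0.47 = 61.1 N·m counterclockwise.
Net moment of existing loads = 61.1 N·m counterclockwise.
The bag of cement weighs 29 × 10 = 290 N and must supply an equal clockwise moment, so its lever arm about the knife-edge support is 61.1 / 290 = 0.211 m.
That puts it at 0.76 − 0.211 = 0.549 m from the right end.

x ≈ 0.549 m from the right end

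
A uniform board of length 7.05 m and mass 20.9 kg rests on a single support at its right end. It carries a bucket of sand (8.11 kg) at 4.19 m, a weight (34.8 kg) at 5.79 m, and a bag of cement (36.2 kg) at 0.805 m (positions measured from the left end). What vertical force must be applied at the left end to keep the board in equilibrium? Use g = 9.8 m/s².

F ≈ 510 N

Taking torques about the right end:
Beam weight: 20.9 × 9.8 = 204.8 N down at 3.525 m → arm 3.525 m, τ = 204.8 × 3.525 = 721.9 N·m counterclockwise.
Bucket of sand: 8.11 × 9.8 = 79.48 N down at 4.19 m → arm 2.86 m, τ = 79.48 × 2.86 = 227.3 N·m counterclockwise.
Weight: 34.8 × 9.8 = 341 N down at 5.79 m → arm 1.26 m, τ = 341 × 1.26 = 429.7 N·m counterclockwise.
Bag of cement: 36.2 × 9.8 = 354.8 N down at 0.805 m → arm 6.245 m, τ = 354.8 × 6.245 = 2216 N·m counterclockwise.
Net moment of the loads = 3595 N·m counterclockwise.
The upward force F acts at the left end, arm 7.05 m, giving F × 7.05 clockwise.
Setting net torque to zero: F × 7.05 = 3595 → F = 3595 / 7.05 = 510 N.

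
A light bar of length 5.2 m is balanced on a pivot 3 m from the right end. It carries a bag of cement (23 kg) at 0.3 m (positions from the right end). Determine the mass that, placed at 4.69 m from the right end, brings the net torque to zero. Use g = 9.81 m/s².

m ≈ 36.7 kg

About the pivot (at 3 m from the right end):
Bag of cement: 23 × 9.81 = 225.6 N down at 0.3 m → arm 2.7 m, τ = 225.6 × 2.7 = 609.1 N·m clockwise.
Net moment of known loads = 609.1 N·m clockwise.
An unknown mass m at 4.69 m has arm 1.69 m; its moment is m·g·1.69 counterclockwise.
For rotational equilibrium, m × 9.81 × 1.69 = 609.1, so m = 609.1 / (9.81 × 1.69) = 36.7 kg.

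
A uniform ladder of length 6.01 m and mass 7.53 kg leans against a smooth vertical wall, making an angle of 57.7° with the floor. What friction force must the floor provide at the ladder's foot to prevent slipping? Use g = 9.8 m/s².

Sum moments about the foot of the ladder (the floor normal and friction both act there and drop out).
Ladder weight 7.53×9.8 = 73.79 N acts at 3.005 m along the ladder; its horizontal arm is 3.005·cos57.7° = 1.606 m → τ = 118.5 N·m clockwise.
Wall normal N acts horizontally at the top; its moment arm is the height L sinθ = 6.01·sin57.7° = 5.08 m, counterclockwise.
For rotational equilibrium, N × 5.08 = 118.5, so N = 23.3 N.
ΣFx = 0: friction at the foot balances the wall's push, so f = N_wall = 23.3 N.

f ≈ 23.3 N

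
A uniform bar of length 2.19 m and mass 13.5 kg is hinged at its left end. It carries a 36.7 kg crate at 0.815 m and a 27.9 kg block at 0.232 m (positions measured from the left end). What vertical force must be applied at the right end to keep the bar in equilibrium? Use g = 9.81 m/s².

Choose the left end as the axis so the unknown pivot reaction has zero arm there.
Beam weight: 13.5 × 9.81 = 132.4 N down at 1.095 m → arm 1.095 m, τ = 132.4 × 1.095 = 145 N·m clockwise.
Crate: 36.7 × 9.81 = 360 N down at 0.815 m → arm 0.815 m, τ = 360 × 0.815 = 293.4 N·m clockwise.
Block: 27.9 × 9.81 = 273.7 N down at 0.232 m → arm 0.232 m, τ = 273.7 × 0.232 = 63.5 N·m clockwise.
Net moment of the loads = 501.9 N·m clockwise.
The upward force F acts at the right end, arm 2.19 m, giving F × 2.19 counterclockwise.
For rotational equilibrium, F × 2.19 = 501.9, so F = 501.9 / 2.19 = 229 N.

F ≈ 229 N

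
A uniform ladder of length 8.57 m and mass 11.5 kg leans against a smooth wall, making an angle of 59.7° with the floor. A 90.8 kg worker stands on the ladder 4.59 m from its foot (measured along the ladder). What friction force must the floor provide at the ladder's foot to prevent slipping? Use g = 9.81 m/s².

f ≈ 312 N

Choose the foot of the ladder as the axis so the floor normal and friction both act there and drop out.
Ladder weight 11.5×9.81 = 112.8 N acts at 4.285 m along the ladder; its horizontal arm is 4.285·cos59.7° = 2.162 m → τ = 243.9 N·m clockwise.
Worker: 90.8×9.81 = 890.7 N at 4.59 m → arm 2.316 m → τ = 2063 N·m clockwise.
Wall normal N acts horizontally at the top; its moment arm is the height L sinθ = 8.57·sin59.7° = 7.399 m, counterclockwise.
Στ = 0 ⇒ N × 7.399 = 2307 ⇒ N = 312 N.
ΣFx = 0: friction at the foot balances the wall's push, so f = N_wall = 312 N.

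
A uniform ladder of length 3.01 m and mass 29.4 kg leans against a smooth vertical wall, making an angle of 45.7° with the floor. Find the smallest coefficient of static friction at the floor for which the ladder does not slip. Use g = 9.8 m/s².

μ_min ≈ 0.488

Sum moments about the foot of the ladder (the floor normal and friction both act there and drop out).
Ladder weight 29.4×9.8 = 288.1 N acts at 1.505 m along the ladder; its horizontal arm is 1.505·cos45.7° = 1.051 m → τ = 302.8 N·m clockwise.
Wall normal N acts horizontally at the top; its moment arm is the height L sinθ = 3.01·sin45.7° = 2.154 m, counterclockwise.
Setting net torque to zero: N × 2.154 = 302.8 → N = 140.6 N.
ΣFx = 0 ⇒ f = N_wall = 140.6 N. ΣFy = 0 ⇒ N_floor = 288.1 N.
μ_min = f / N_floor = 140.6 / 288.1 = 0.488.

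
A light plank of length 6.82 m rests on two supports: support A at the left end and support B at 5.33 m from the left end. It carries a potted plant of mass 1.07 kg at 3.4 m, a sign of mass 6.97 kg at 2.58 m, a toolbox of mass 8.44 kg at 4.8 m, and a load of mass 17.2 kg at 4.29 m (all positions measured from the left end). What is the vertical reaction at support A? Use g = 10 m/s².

R_A ≈ 81.8 N

Take moments about support B.
Potted plant: 1.07 × 10 = 10.7 N down at 3.4 m → arm 1.93 m, τ = 10.7 × 1.93 = 20.65 N·m counterclockwise.
Sign: 6.97 × 10 = 69.7 N down at 2.58 m → arm 2.75 m, τ = 69.7 × 2.75 = 191.7 N·m counterclockwise.
Toolbox: 8.44 × 10 = 84.4 N down at 4.8 m → arm 0.53 m, τ = 84.4 × 0.53 = 44.73 N·m counterclockwise.
Load: 17.2 × 10 = 172 N down at 4.29 m → arm 1.04 m, τ = 172 × 1.04 = 178.9 N·m counterclockwise.
Net load moment about support B = 436 N·m counterclockwise.
Reaction R at support A is upward at 0 m, arm 5.33 m → moment R × 5.33 clockwise.
Στ = 0 ⇒ R × 5.33 = 436 ⇒ R = 81.8 N.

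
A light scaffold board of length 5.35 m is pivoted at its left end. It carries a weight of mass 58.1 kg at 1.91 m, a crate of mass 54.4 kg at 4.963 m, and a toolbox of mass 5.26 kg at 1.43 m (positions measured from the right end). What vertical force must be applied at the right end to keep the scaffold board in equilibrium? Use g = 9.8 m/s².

Sum moments about the left end (the unknown pivot reaction has zero arm there).
Weight: 58.1 × 9.8 = 569.4 N down at 1.91 m → arm 3.44 m, τ = 569.4 × 3.44 = 1959 N·m clockwise.
Crate: 54.4 × 9.8 = 533.1 N down at 4.963 m → arm 0.387 m, τ = 533.1 × 0.387 = 206.3 N·m clockwise.
Toolbox: 5.26 × 9.8 = 51.55 N down at 1.43 m → arm 3.92 m, τ = 51.55 × 3.92 = 202.1 N·m clockwise.
Net moment of the loads = 2367 N·m clockwise.
The upward force F acts at the right end, arm 5.35 m, giving F × 5.35 counterclockwise.
Στ = 0 ⇒ F × 5.35 = 2367 ⇒ F = 2367 / 5.35 = 442 N.

F ≈ 442 N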